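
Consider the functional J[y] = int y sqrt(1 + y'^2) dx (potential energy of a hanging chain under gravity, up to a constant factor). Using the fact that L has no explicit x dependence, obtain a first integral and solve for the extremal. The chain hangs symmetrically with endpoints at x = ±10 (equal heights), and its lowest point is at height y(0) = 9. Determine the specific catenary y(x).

The Lagrangian L(y, y') = y sqrt(1 + y'^2) has no explicit x dependence, so the Beltrami identity applies:
    L − y' ∂L/∂y' = C.
Compute ∂L/∂y' = y · y' / sqrt(1 + y'^2). Then
    L − y' ∂L/∂y'
    = y sqrt(1 + y'^2) − y · y'^2 / sqrt(1 + y'^2)
    = y (1 + y'^2 − y'^2) / sqrt(1 + y'^2)
    = y / sqrt(1 + y'^2) = C.
Squaring gives y^2 = C^2 (1 + y'^2), i.e.
    y'^2 = y^2 / C^2 − 1.
Separating variables,
    dy / sqrt(y^2 − C^2) = dx / C,
and integrating gives arccosh(y / C) = (x − a)/C, so
    y(x) = C cosh((x − a)/C),
the catenary. The constants C and a are fixed by the two endpoint conditions (and, for the hanging-chain problem, the length constraint selects C).
Now fit the given data. The endpoints x = ±10 are symmetric at equal height, so the catenary is even about its minimum: a = 0 and y(x) = C cosh(x/C). The lowest point is y(0) = C cosh(0) = C, and we are told y(0) = 9, so C = 9. Therefore
    y(x) = 9 cosh(x/9),
and at the endpoints
    y(±10) = 9 cosh(10/9).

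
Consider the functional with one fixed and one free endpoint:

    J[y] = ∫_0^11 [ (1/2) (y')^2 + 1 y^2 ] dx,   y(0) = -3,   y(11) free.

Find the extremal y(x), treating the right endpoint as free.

The Lagrangian L = (1/2) (y')^2 + 1 y^2 gives
    ∂L/∂y = 2 y,   ∂L/∂y' = y'.
Euler-Lagrange: y'' − 2 y = 0.
With k = sqrt(2), the general solution is
    y(x) = A cosh(sqrt(2) x) + B sinh(sqrt(2) x).
Fixed left endpoint y(0) = -3 ⇒ A = -3.
The right endpoint x = 11 is free, so the natural (transversality) condition is ∂L/∂y' |_{x=11} = 0, i.e. y'(11) = 0.
Compute y'(x) = A k sinh(k x) + B k cosh(k x), so
    y'(11) = A k sinh(k·11) + B k cosh(k·11) = 0
    ⇒ B = −A tanh(k·11) = 3 tanh(sqrt(2)·11).
Therefore the extremal is
    y(x) = −3 cosh(sqrt(2) x) + 3 tanh(sqrt(2)·11) sinh(sqrt(2) x).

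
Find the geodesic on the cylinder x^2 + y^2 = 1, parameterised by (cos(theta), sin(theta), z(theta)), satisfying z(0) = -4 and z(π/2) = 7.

Parameterise the cylinder of radius R = 1 as
    r(θ) = (cos θ, sin θ, z(θ)).
The arc-length element is
    ds = sqrt(1 + (dz/dθ)^2) dθ,
so the Lagrangian is L = sqrt(1 + z'^2).
L depends on z' only, not on z or θ, so ∂L/∂z = 0 and
    ∂L/∂z' = z' / sqrt(1 + z'^2).
The Euler-Lagrange equation gives
    d/dθ( z' / sqrt(1 + z'^2) ) = 0,
so z' is constant. Integrating once:
    z(θ) = a θ + b,
a helix on the cylinder (a straight line when the cylinder is unrolled). The constants a, b are determined by the endpoint conditions.
With endpoint conditions z(0) = -4 and z(π/2) = 7: from z(0) = b we get b = -4, and a·π/2 + -4 = 7 gives a = 22/π, so
    z(θ) = (22/π) θ − 4.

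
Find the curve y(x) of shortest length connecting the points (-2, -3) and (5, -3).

Arc-length functional: J[y] = ∫ sqrt(1 + (y')^2) dx.
Lagrangian L = sqrt(1 + (y')^2) has no explicit y dependence, so ∂L/∂y = 0 and the Euler-Lagrange equation gives
    d/dx( y' / sqrt(1 + (y')^2) ) = 0  ⇒  y' / sqrt(1 + (y')^2) = const.
Hence y' is constant, so y(x) is affine.
Fitting the endpoints (-2, -3) and (5, -3):
    slope m = ((-3) − (-3)) / (5 − (-2)) = 0,
    intercept c = (-3) − m·(-2) = -3.
Extremal: y(x) = -3.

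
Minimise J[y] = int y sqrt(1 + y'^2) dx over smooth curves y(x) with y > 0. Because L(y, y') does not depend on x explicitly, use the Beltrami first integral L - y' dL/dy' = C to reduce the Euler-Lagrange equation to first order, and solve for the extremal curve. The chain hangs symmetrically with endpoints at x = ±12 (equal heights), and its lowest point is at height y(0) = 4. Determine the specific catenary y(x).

The Lagrangian L(y, y') = y sqrt(1 + y'^2) has no explicit x dependence, so the Beltrami identity applies:
    L − y' ∂L/∂y' = C.
Compute ∂L/∂y' = y · y' / sqrt(1 + y'^2). Then
    L − y' ∂L/∂y'
    = y sqrt(1 + y'^2) − y · y'^2 / sqrt(1 + y'^2)
    = y (1 + y'^2 − y'^2) / sqrt(1 + y'^2)
    = y / sqrt(1 + y'^2) = C.
Squaring gives y^2 = C^2 (1 + y'^2), i.e.
    y'^2 = y^2 / C^2 − 1.
Separating variables,
    dy / sqrt(y^2 − C^2) = dx / C,
and integrating gives arccosh(y / C) = (x − a)/C, so
    y(x) = C cosh((x − a)/C),
the catenary. The constants C and a are fixed by the two endpoint conditions (and, for the hanging-chain problem, the length constraint selects C).
Now fit the given data. The endpoints x = ±12 are symmetric at equal height, so the catenary is even about its minimum: a = 0 and y(x) = C cosh(x/C). The lowest point is y(0) = C cosh(0) = C, and we are told y(0) = 4, so C = 4. Therefore
    y(x) = 4 cosh(x/4),
and at the endpoints
    y(±12) = 4 cosh(12/4).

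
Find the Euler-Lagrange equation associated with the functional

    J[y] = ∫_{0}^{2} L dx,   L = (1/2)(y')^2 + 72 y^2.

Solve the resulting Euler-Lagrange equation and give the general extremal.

The Lagrangian is L = (1/2)(y')^2 + 72 y^2.
∂L/∂y = 144y.
∂L/∂y' = y'.
The Euler-Lagrange equation d/dx(∂L/∂y') − ∂L/∂y = 0 becomes:
    y'' - 144 y = 0
General solution: y(x) = A e^(12x) + B e^(-12x), where A and B are arbitrary constants fixed by the endpoint conditions.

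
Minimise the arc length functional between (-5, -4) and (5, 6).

Arc-length functional: J[y] = ∫ sqrt(1 + (y')^2) dx.
Lagrangian L = sqrt(1 + (y')^2) has no explicit y dependence, so ∂L/∂y = 0 and the Euler-Lagrange equation gives
    d/dx( y' / sqrt(1 + (y')^2) ) = 0  ⇒  y' / sqrt(1 + (y')^2) = const.
Hence y' is constant, so y(x) is affine.
Fitting the endpoints (-5, -4) and (5, 6):
    slope m = (6 − (-4)) / (5 − (-5)) = 1,
    intercept c = (-4) − m·(-5) = 1.
Extremal: y(x) = x + 1.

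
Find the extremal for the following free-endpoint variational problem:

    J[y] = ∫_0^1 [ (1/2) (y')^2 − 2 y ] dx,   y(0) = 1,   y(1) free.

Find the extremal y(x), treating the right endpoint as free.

The Lagrangian L = (1/2) (y')^2 − 2 y gives
    ∂L/∂y = −2,   ∂L/∂y' = y'.
Euler-Lagrange: d/dx(y') − (−2) = 0, i.e. y'' + 2 = 0, so
    y(x) = −(2/2) x^2 + C1 x + C2.
Fixed left endpoint y(0) = 1 ⇒ C2 = 1.
The right endpoint x = 1 is free, so the natural (transversality) condition is ∂L/∂y' |_{x=1} = 0, i.e. y'(1) = 0.
Compute y'(x) = −2 x + C1, so y'(1) = −2 + C1 = 0 ⇒ C1 = 2.
Therefore the extremal is
    y(x) = −x^2 + 2 x + 1.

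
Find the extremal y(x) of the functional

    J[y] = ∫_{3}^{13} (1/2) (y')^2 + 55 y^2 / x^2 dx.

The Lagrangian is L = (1/2) (y')^2 + 55 y^2 / x^2.
Compute ∂L/∂y = 110y/x^2, ∂L/∂y' = y'.
The Euler-Lagrange equation d/dx(∂L/∂y') − ∂L/∂y = 0 reduces to
    y'' − 110/x^2 · y = 0  (x > 0).
Its general solution is
    y(x) = A x^11 + B x^(-10),
with A, B fixed by the endpoint conditions.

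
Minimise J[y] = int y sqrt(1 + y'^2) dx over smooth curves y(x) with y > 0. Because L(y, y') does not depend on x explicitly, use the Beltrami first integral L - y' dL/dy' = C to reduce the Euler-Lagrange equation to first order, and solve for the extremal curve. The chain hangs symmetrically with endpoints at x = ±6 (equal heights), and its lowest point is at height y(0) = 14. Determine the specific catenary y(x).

The Lagrangian L(y, y') = y sqrt(1 + y'^2) has no explicit x dependence, so the Beltrami identity applies:
    L − y' ∂L/∂y' = C.
Compute ∂L/∂y' = y · y' / sqrt(1 + y'^2). Then
    L − y' ∂L/∂y'
    = y sqrt(1 + y'^2) − y · y'^2 / sqrt(1 + y'^2)
    = y (1 + y'^2 − y'^2) / sqrt(1 + y'^2)
    = y / sqrt(1 + y'^2) = C.
Squaring gives y^2 = C^2 (1 + y'^2), i.e.
    y'^2 = y^2 / C^2 − 1.
Separating variables,
    dy / sqrt(y^2 − C^2) = dx / C,
and integrating gives arccosh(y / C) = (x − a)/C, so
    y(x) = C cosh((x − a)/C),
the catenary. The constants C and a are fixed by the two endpoint conditions (and, for the hanging-chain problem, the length constraint selects C).
Now fit the given data. The endpoints x = ±6 are symmetric at equal height, so the catenary is even about its minimum: a = 0 and y(x) = C cosh(x/C). The lowest point is y(0) = C cosh(0) = C, and we are told y(0) = 14, so C = 14. Therefore
    y(x) = 14 cosh(x/14),
and at the endpoints
    y(±6) = 14 cosh(6/14).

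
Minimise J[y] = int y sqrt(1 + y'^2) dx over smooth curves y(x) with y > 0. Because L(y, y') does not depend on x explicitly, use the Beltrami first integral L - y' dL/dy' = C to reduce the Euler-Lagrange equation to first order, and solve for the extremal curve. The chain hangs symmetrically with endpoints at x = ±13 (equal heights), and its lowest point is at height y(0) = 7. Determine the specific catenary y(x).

The Lagrangian L(y, y') = y sqrt(1 + y'^2) has no explicit x dependence, so the Beltrami identity applies:
    L − y' ∂L/∂y' = C.
Compute ∂L/∂y' = y · y' / sqrt(1 + y'^2). Then
    L − y' ∂L/∂y'
    = y sqrt(1 + y'^2) − y · y'^2 / sqrt(1 + y'^2)
    = y (1 + y'^2 − y'^2) / sqrt(1 + y'^2)
    = y / sqrt(1 + y'^2) = C.
Squaring gives y^2 = C^2 (1 + y'^2), i.e.
    y'^2 = y^2 / C^2 − 1.
Separating variables,
    dy / sqrt(y^2 − C^2) = dx / C,
and integrating gives arccosh(y / C) = (x − a)/C, so
    y(x) = C cosh((x − a)/C),
the catenary. The constants C and a are fixed by the two endpoint conditions (and, for the hanging-chain problem, the length constraint selects C).
Now fit the given data. The endpoints x = ±13 are symmetric at equal height, so the catenary is even about its minimum: a = 0 and y(x) = C cosh(x/C). The lowest point is y(0) = C cosh(0) = C, and we are told y(0) = 7, so C = 7. Therefore
    y(x) = 7 cosh(x/7),
and at the endpoints
    y(±13) = 7 cosh(13/7).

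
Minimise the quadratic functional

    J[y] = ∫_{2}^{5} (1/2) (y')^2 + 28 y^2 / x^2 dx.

The Lagrangian is L = (1/2) (y')^2 + 28 y^2 / x^2.
Compute ∂L/∂y = 56y/x^2, ∂L/∂y' = y'.
The Euler-Lagrange equation d/dx(∂L/∂y') − ∂L/∂y = 0 reduces to
    y'' − 56/x^2 · y = 0  (x > 0).
Its general solution is
    y(x) = A x^8 + B x^(-7),
with A, B fixed by the endpoint conditions.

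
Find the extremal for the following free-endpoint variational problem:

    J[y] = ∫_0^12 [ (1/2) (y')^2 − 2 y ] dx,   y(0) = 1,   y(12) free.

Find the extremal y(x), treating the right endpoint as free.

The Lagrangian L = (1/2) (y')^2 − 2 y gives
    ∂L/∂y = −2,   ∂L/∂y' = y'.
Euler-Lagrange: d/dx(y') − (−2) = 0, i.e. y'' + 2 = 0, so
    y(x) = −(2/2) x^2 + C1 x + C2.
Fixed left endpoint y(0) = 1 ⇒ C2 = 1.
The right endpoint x = 12 is free, so the natural (transversality) condition is ∂L/∂y' |_{x=12} = 0, i.e. y'(12) = 0.
Compute y'(x) = −2 x + C1, so y'(12) = −24 + C1 = 0 ⇒ C1 = 24.
Therefore the extremal is
    y(x) = −x^2 + 24 x + 1.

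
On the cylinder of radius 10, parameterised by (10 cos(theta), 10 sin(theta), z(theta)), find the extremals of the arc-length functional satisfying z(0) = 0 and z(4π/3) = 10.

Parameterise the cylinder of radius R = 10 as
    r(θ) = (10 cos θ, 10 sin θ, z(θ)).
The arc-length element is
    ds = sqrt(100 + (dz/dθ)^2) dθ,
so the Lagrangian is L = sqrt(100 + z'^2).
L depends on z' only, not on z or θ, so ∂L/∂z = 0 and
    ∂L/∂z' = z' / sqrt(100 + z'^2).
The Euler-Lagrange equation gives
    d/dθ( z' / sqrt(100 + z'^2) ) = 0,
so z' is constant. Integrating once:
    z(θ) = a θ + b,
a helix on the cylinder (a straight line when the cylinder is unrolled). The constants a, b are determined by the endpoint conditions.
With endpoint conditions z(0) = 0 and z(4π/3) = 10: from z(0) = b we get b = 0, and a·4π/3 + 0 = 10 gives a = 15/(2π), so
    z(θ) = (15/(2π)) θ.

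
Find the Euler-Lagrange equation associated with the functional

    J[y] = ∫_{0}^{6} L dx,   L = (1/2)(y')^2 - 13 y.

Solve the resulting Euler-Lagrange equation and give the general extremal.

The Lagrangian is L = (1/2)(y')^2 - 13 y.
∂L/∂y = -13.
∂L/∂y' = y'.
The Euler-Lagrange equation d/dx(∂L/∂y') − ∂L/∂y = 0 becomes:
    y'' + 13 = 0
General solution: y(x) = -(13/2) x^2 + A x + B, where A and B are arbitrary constants fixed by the endpoint conditions.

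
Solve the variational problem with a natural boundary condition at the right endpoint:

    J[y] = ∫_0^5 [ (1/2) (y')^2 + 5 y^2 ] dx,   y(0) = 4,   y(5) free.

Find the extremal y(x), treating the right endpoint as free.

The Lagrangian L = (1/2) (y')^2 + 5 y^2 gives
    ∂L/∂y = 10 y,   ∂L/∂y' = y'.
Euler-Lagrange: y'' − 10 y = 0.
With k = sqrt(10), the general solution is
    y(x) = A cosh(sqrt(10) x) + B sinh(sqrt(10) x).
Fixed left endpoint y(0) = 4 ⇒ A = 4.
The right endpoint x = 5 is free, so the natural (transversality) condition is ∂L/∂y' |_{x=5} = 0, i.e. y'(5) = 0.
Compute y'(x) = A k sinh(k x) + B k cosh(k x), so
    y'(5) = A k sinh(k·5) + B k cosh(k·5) = 0
    ⇒ B = −A tanh(k·5) = − 4 tanh(sqrt(10)·5).
Therefore the extremal is
    y(x) = 4 cosh(sqrt(10) x) − 4 tanh(sqrt(10)·5) sinh(sqrt(10) x).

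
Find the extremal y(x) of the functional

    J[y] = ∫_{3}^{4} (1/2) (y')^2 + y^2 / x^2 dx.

The Lagrangian is L = (1/2) (y')^2 + y^2 / x^2.
Compute ∂L/∂y = 2y/x^2, ∂L/∂y' = y'.
The Euler-Lagrange equation d/dx(∂L/∂y') − ∂L/∂y = 0 reduces to
    y'' − 2/x^2 · y = 0  (x > 0).
Its general solution is
    y(x) = A x^2 + B / x,
with A, B fixed by the endpoint conditions.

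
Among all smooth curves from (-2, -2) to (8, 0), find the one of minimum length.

Arc-length functional: J[y] = ∫ sqrt(1 + (y')^2) dx.
Lagrangian L = sqrt(1 + (y')^2) has no explicit y dependence, so ∂L/∂y = 0 and the Euler-Lagrange equation gives
    d/dx( y' / sqrt(1 + (y')^2) ) = 0  ⇒  y' / sqrt(1 + (y')^2) = const.
Hence y' is constant, so y(x) is affine.
Fitting the endpoints (-2, -2) and (8, 0):
    slope m = (0 − (-2)) / (8 − (-2)) = 1/5,
    intercept c = (-2) − m·(-2) = -8/5.
Extremal: y(x) = (1/5) x - 8/5.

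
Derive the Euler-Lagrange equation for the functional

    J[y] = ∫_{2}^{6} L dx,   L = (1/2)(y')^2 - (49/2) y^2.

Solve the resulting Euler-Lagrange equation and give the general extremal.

The Lagrangian is L = (1/2)(y')^2 - (49/2) y^2.
∂L/∂y = -49y.
∂L/∂y' = y'.
The Euler-Lagrange equation d/dx(∂L/∂y') − ∂L/∂y = 0 becomes:
    y'' + 49 y = 0
General solution: y(x) = A sin(7x) + B cos(7x), where A and B are arbitrary constants fixed by the endpoint conditions.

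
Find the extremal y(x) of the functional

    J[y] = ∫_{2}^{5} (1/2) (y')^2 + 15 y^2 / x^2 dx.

The Lagrangian is L = (1/2) (y')^2 + 15 y^2 / x^2.
Compute ∂L/∂y = 30y/x^2, ∂L/∂y' = y'.
The Euler-Lagrange equation d/dx(∂L/∂y') − ∂L/∂y = 0 reduces to
    y'' − 30/x^2 · y = 0  (x > 0).
Its general solution is
    y(x) = A x^6 + B x^(-5),
with A, B fixed by the endpoint conditions.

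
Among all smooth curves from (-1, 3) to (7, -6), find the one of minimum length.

Arc-length functional: J[y] = ∫ sqrt(1 + (y')^2) dx.
Lagrangian L = sqrt(1 + (y')^2) has no explicit y dependence, so ∂L/∂y = 0 and the Euler-Lagrange equation gives
    d/dx( y' / sqrt(1 + (y')^2) ) = 0  ⇒  y' / sqrt(1 + (y')^2) = const.
Hence y' is constant, so y(x) is affine.
Fitting the endpoints (-1, 3) and (7, -6):
    slope m = ((-6) − 3) / (7 − (-1)) = -9/8,
    intercept c = 3 − m·(-1) = 15/8.
Extremal: y(x) = (-9/8) x + 15/8.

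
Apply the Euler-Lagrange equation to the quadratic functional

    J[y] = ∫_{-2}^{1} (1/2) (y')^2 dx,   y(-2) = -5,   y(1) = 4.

The Lagrangian is L = (1/2) (y')^2.
Compute ∂L/∂y = 0, ∂L/∂y' = y'.
The Euler-Lagrange equation d/dx(∂L/∂y') − ∂L/∂y = 0 reduces to
    y'' = 0.
Its general solution is
    y(x) = A x + B,
with A, B fixed by the endpoint conditions.
Applying the endpoint conditions y(-2) = -5 and y(1) = 4: solve A·-2 + B = -5 and A·1 + B = 4. Subtracting gives A(1 − -2) = 4 − -5, so A = 3, and B = -5 − A·-2 = 1. Therefore
    y(x) = 3 x + 1.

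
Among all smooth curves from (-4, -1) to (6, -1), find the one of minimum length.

Arc-length functional: J[y] = ∫ sqrt(1 + (y')^2) dx.
Lagrangian L = sqrt(1 + (y')^2) has no explicit y dependence, so ∂L/∂y = 0 and the Euler-Lagrange equation gives
    d/dx( y' / sqrt(1 + (y')^2) ) = 0  ⇒  y' / sqrt(1 + (y')^2) = const.
Hence y' is constant, so y(x) is affine.
Fitting the endpoints (-4, -1) and (6, -1):
    slope m = ((-1) − (-1)) / (6 − (-4)) = 0,
    intercept c = (-1) − m·(-4) = -1.
Extremal: y(x) = -1.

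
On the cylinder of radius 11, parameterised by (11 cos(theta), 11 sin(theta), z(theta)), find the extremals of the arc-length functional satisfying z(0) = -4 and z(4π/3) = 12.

Parameterise the cylinder of radius R = 11 as
    r(θ) = (11 cos θ, 11 sin θ, z(θ)).
The arc-length element is
    ds = sqrt(121 + (dz/dθ)^2) dθ,
so the Lagrangian is L = sqrt(121 + z'^2).
L depends on z' only, not on z or θ, so ∂L/∂z = 0 and
    ∂L/∂z' = z' / sqrt(121 + z'^2).
The Euler-Lagrange equation gives
    d/dθ( z' / sqrt(121 + z'^2) ) = 0,
so z' is constant. Integrating once:
    z(θ) = a θ + b,
a helix on the cylinder (a straight line when the cylinder is unrolled). The constants a, b are determined by the endpoint conditions.
With endpoint conditions z(0) = -4 and z(4π/3) = 12: from z(0) = b we get b = -4, and a·4π/3 + -4 = 12 gives a = 12/π, so
    z(θ) = (12/π) θ − 4.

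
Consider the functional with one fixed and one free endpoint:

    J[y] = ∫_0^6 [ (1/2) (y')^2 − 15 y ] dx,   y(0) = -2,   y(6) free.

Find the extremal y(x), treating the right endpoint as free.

The Lagrangian L = (1/2) (y')^2 − 15 y gives
    ∂L/∂y = −15,   ∂L/∂y' = y'.
Euler-Lagrange: d/dx(y') − (−15) = 0, i.e. y'' + 15 = 0, so
    y(x) = −(15/2) x^2 + C1 x + C2.
Fixed left endpoint y(0) = -2 ⇒ C2 = -2.
The right endpoint x = 6 is free, so the natural (transversality) condition is ∂L/∂y' |_{x=6} = 0, i.e. y'(6) = 0.
Compute y'(x) = −15 x + C1, so y'(6) = −90 + C1 = 0 ⇒ C1 = 90.
Therefore the extremal is
    y(x) = −(15/2) x^2 + 90 x − 2.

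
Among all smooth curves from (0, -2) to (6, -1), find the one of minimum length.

Arc-length functional: J[y] = ∫ sqrt(1 + (y')^2) dx.
Lagrangian L = sqrt(1 + (y')^2) has no explicit y dependence, so ∂L/∂y = 0 and the Euler-Lagrange equation gives
    d/dx( y' / sqrt(1 + (y')^2) ) = 0  ⇒  y' / sqrt(1 + (y')^2) = const.
Hence y' is constant, so y(x) is affine.
Fitting the endpoints (0, -2) and (6, -1):
    slope m = ((-1) − (-2)) / (6 − 0) = 1/6,
    intercept c = (-2) − m·0 = -2.
Extremal: y(x) = (1/6) x - 2.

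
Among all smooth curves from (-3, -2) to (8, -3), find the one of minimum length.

Arc-length functional: J[y] = ∫ sqrt(1 + (y')^2) dx.
Lagrangian L = sqrt(1 + (y')^2) has no explicit y dependence, so ∂L/∂y = 0 and the Euler-Lagrange equation gives
    d/dx( y' / sqrt(1 + (y')^2) ) = 0  ⇒  y' / sqrt(1 + (y')^2) = const.
Hence y' is constant, so y(x) is affine.
Fitting the endpoints (-3, -2) and (8, -3):
    slope m = ((-3) − (-2)) / (8 − (-3)) = -1/11,
    intercept c = (-2) − m·(-3) = -25/11.
Extremal: y(x) = (-1/11) x - 25/11.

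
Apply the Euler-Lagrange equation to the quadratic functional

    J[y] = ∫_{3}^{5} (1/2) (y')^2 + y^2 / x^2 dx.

The Lagrangian is L = (1/2) (y')^2 + y^2 / x^2.
Compute ∂L/∂y = 2y/x^2, ∂L/∂y' = y'.
The Euler-Lagrange equation d/dx(∂L/∂y') − ∂L/∂y = 0 reduces to
    y'' − 2/x^2 · y = 0  (x > 0).
Its general solution is
    y(x) = A x^2 + B / x,
with A, B fixed by the endpoint conditions.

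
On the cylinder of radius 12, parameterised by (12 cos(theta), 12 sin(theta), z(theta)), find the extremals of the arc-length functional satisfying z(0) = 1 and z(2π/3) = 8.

Parameterise the cylinder of radius R = 12 as
    r(θ) = (12 cos θ, 12 sin θ, z(θ)).
The arc-length element is
    ds = sqrt(144 + (dz/dθ)^2) dθ,
so the Lagrangian is L = sqrt(144 + z'^2).
L depends on z' only, not on z or θ, so ∂L/∂z = 0 and
    ∂L/∂z' = z' / sqrt(144 + z'^2).
The Euler-Lagrange equation gives
    d/dθ( z' / sqrt(144 + z'^2) ) = 0,
so z' is constant. Integrating once:
    z(θ) = a θ + b,
a helix on the cylinder (a straight line when the cylinder is unrolled). The constants a, b are determined by the endpoint conditions.
With endpoint conditions z(0) = 1 and z(2π/3) = 8: from z(0) = b we get b = 1, and a·2π/3 + 1 = 8 gives a = 21/(2π), so
    z(θ) = (21/(2π)) θ + 1.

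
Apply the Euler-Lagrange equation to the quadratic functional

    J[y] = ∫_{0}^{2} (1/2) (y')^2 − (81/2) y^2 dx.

The Lagrangian is L = (1/2) (y')^2 − (81/2) y^2.
Compute ∂L/∂y = -81y, ∂L/∂y' = y'.
The Euler-Lagrange equation d/dx(∂L/∂y') − ∂L/∂y = 0 reduces to
    y'' + 81 y = 0.
Its general solution is
    y(x) = A sin(9x) + B cos(9x),
with A, B fixed by the endpoint conditions.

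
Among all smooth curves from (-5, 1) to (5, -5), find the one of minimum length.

Arc-length functional: J[y] = ∫ sqrt(1 + (y')^2) dx.
Lagrangian L = sqrt(1 + (y')^2) has no explicit y dependence, so ∂L/∂y = 0 and the Euler-Lagrange equation gives
    d/dx( y' / sqrt(1 + (y')^2) ) = 0  ⇒  y' / sqrt(1 + (y')^2) = const.
Hence y' is constant, so y(x) is affine.
Fitting the endpoints (-5, 1) and (5, -5):
    slope m = ((-5) − 1) / (5 − (-5)) = -3/5,
    intercept c = 1 − m·(-5) = -2.
Extremal: y(x) = (-3/5) x - 2.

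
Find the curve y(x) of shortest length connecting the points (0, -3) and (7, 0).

Arc-length functional: J[y] = ∫ sqrt(1 + (y')^2) dx.
Lagrangian L = sqrt(1 + (y')^2) has no explicit y dependence, so ∂L/∂y = 0 and the Euler-Lagrange equation gives
    d/dx( y' / sqrt(1 + (y')^2) ) = 0  ⇒  y' / sqrt(1 + (y')^2) = const.
Hence y' is constant, so y(x) is affine.
Fitting the endpoints (0, -3) and (7, 0):
    slope m = (0 − (-3)) / (7 − 0) = 3/7,
    intercept c = (-3) − m·0 = -3.
Extremal: y(x) = (3/7) x - 3.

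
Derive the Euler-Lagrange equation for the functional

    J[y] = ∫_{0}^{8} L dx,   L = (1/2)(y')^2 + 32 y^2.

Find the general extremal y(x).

The Lagrangian is L = (1/2)(y')^2 + 32 y^2.
∂L/∂y = 64y.
∂L/∂y' = y'.
The Euler-Lagrange equation d/dx(∂L/∂y') − ∂L/∂y = 0 becomes:
    y'' - 64 y = 0
General solution: y(x) = A e^(8x) + B e^(-8x), where A and B are arbitrary constants fixed by the endpoint conditions.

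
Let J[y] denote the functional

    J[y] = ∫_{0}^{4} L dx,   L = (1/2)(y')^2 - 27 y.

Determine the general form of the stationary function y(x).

The Lagrangian is L = (1/2)(y')^2 - 27 y.
∂L/∂y = -27.
∂L/∂y' = y'.
The Euler-Lagrange equation d/dx(∂L/∂y') − ∂L/∂y = 0 becomes:
    y'' + 27 = 0
General solution: y(x) = -(27/2) x^2 + A x + B, where A and B are arbitrary constants fixed by the endpoint conditions.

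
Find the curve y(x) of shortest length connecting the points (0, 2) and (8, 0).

Arc-length functional: J[y] = ∫ sqrt(1 + (y')^2) dx.
Lagrangian L = sqrt(1 + (y')^2) has no explicit y dependence, so ∂L/∂y = 0 and the Euler-Lagrange equation gives
    d/dx( y' / sqrt(1 + (y')^2) ) = 0  ⇒  y' / sqrt(1 + (y')^2) = const.
Hence y' is constant, so y(x) is affine.
Fitting the endpoints (0, 2) and (8, 0):
    slope m = (0 − 2) / (8 − 0) = -1/4,
    intercept c = 2 − m·0 = 2.
Extremal: y(x) = (-1/4) x + 2.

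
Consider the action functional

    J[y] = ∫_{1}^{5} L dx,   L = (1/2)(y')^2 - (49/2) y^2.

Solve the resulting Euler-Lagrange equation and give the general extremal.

The Lagrangian is L = (1/2)(y')^2 - (49/2) y^2.
∂L/∂y = -49y.
∂L/∂y' = y'.
The Euler-Lagrange equation d/dx(∂L/∂y') − ∂L/∂y = 0 becomes:
    y'' + 49 y = 0
General solution: y(x) = A sin(7x) + B cos(7x), where A and B are arbitrary constants fixed by the endpoint conditions.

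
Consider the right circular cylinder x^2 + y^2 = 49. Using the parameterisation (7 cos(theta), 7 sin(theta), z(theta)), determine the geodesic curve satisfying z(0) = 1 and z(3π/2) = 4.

Parameterise the cylinder of radius R = 7 as
    r(θ) = (7 cos θ, 7 sin θ, z(θ)).
The arc-length element is
    ds = sqrt(49 + (dz/dθ)^2) dθ,
so the Lagrangian is L = sqrt(49 + z'^2).
L depends on z' only, not on z or θ, so ∂L/∂z = 0 and
    ∂L/∂z' = z' / sqrt(49 + z'^2).
The Euler-Lagrange equation gives
    d/dθ( z' / sqrt(49 + z'^2) ) = 0,
so z' is constant. Integrating once:
    z(θ) = a θ + b,
a helix on the cylinder (a straight line when the cylinder is unrolled). The constants a, b are determined by the endpoint conditions.
With endpoint conditions z(0) = 1 and z(3π/2) = 4: from z(0) = b we get b = 1, and a·3π/2 + 1 = 4 gives a = 2/π, so
    z(θ) = (2/π) θ + 1.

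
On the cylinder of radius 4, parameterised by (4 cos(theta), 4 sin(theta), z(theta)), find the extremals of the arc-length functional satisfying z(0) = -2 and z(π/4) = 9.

Parameterise the cylinder of radius R = 4 as
    r(θ) = (4 cos θ, 4 sin θ, z(θ)).
The arc-length element is
    ds = sqrt(16 + (dz/dθ)^2) dθ,
so the Lagrangian is L = sqrt(16 + z'^2).
L depends on z' only, not on z or θ, so ∂L/∂z = 0 and
    ∂L/∂z' = z' / sqrt(16 + z'^2).
The Euler-Lagrange equation gives
    d/dθ( z' / sqrt(16 + z'^2) ) = 0,
so z' is constant. Integrating once:
    z(θ) = a θ + b,
a helix on the cylinder (a straight line when the cylinder is unrolled). The constants a, b are determined by the endpoint conditions.
With endpoint conditions z(0) = -2 and z(π/4) = 9: from z(0) = b we get b = -2, and a·π/4 + -2 = 9 gives a = 44/π, so
    z(θ) = (44/π) θ − 2.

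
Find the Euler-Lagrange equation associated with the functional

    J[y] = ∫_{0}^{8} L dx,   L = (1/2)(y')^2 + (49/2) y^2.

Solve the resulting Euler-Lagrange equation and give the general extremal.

The Lagrangian is L = (1/2)(y')^2 + (49/2) y^2.
∂L/∂y = 49y.
∂L/∂y' = y'.
The Euler-Lagrange equation d/dx(∂L/∂y') − ∂L/∂y = 0 becomes:
    y'' - 49 y = 0
General solution: y(x) = A e^(7x) + B e^(-7x), where A and B are arbitrary constants fixed by the endpoint conditions.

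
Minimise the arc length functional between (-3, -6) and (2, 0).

Arc-length functional: J[y] = ∫ sqrt(1 + (y')^2) dx.
Lagrangian L = sqrt(1 + (y')^2) has no explicit y dependence, so ∂L/∂y = 0 and the Euler-Lagrange equation gives
    d/dx( y' / sqrt(1 + (y')^2) ) = 0  ⇒  y' / sqrt(1 + (y')^2) = const.
Hence y' is constant, so y(x) is affine.
Fitting the endpoints (-3, -6) and (2, 0):
    slope m = (0 − (-6)) / (2 − (-3)) = 6/5,
    intercept c = (-6) − m·(-3) = -12/5.
Extremal: y(x) = (6/5) x - 12/5.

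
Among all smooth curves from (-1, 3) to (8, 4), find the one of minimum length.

Arc-length functional: J[y] = ∫ sqrt(1 + (y')^2) dx.
Lagrangian L = sqrt(1 + (y')^2) has no explicit y dependence, so ∂L/∂y = 0 and the Euler-Lagrange equation gives
    d/dx( y' / sqrt(1 + (y')^2) ) = 0  ⇒  y' / sqrt(1 + (y')^2) = const.
Hence y' is constant, so y(x) is affine.
Fitting the endpoints (-1, 3) and (8, 4):
    slope m = (4 − 3) / (8 − (-1)) = 1/9,
    intercept c = 3 − m·(-1) = 28/9.
Extremal: y(x) = (1/9) x + 28/9.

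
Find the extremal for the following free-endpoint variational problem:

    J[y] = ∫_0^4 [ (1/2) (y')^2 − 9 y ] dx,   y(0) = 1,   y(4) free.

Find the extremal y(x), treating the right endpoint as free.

The Lagrangian L = (1/2) (y')^2 − 9 y gives
    ∂L/∂y = −9,   ∂L/∂y' = y'.
Euler-Lagrange: d/dx(y') − (−9) = 0, i.e. y'' + 9 = 0, so
    y(x) = −(9/2) x^2 + C1 x + C2.
Fixed left endpoint y(0) = 1 ⇒ C2 = 1.
The right endpoint x = 4 is free, so the natural (transversality) condition is ∂L/∂y' |_{x=4} = 0, i.e. y'(4) = 0.
Compute y'(x) = −9 x + C1, so y'(4) = −36 + C1 = 0 ⇒ C1 = 36.
Therefore the extremal is
    y(x) = −(9/2) x^2 + 36 x + 1.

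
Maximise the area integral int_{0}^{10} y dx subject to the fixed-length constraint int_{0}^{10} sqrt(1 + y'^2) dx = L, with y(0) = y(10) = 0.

Set up the augmented Lagrangian using a multiplier λ for the length constraint:
    F(y, y') = y − λ sqrt(1 + y'^2).
F has no explicit x dependence, so the Beltrami identity yields a first integral
    F − y' ∂F/∂y' = C.
Compute ∂F/∂y' = −λ y' / sqrt(1 + y'^2). Then
    y − λ sqrt(1 + y'^2) + λ y'^2 / sqrt(1 + y'^2) = C
    ⇒  y − λ / sqrt(1 + y'^2) = C.
Solving for y' and integrating gives
    (x − a)^2 + (y − b)^2 = λ^2,
a circular arc of radius λ. The constants a, b are determined by the endpoint conditions y(0) = y(10) = 0, and λ is fixed implicitly by the length constraint
    ∫_{0}^{10} sqrt(1 + y'^2) dx = L.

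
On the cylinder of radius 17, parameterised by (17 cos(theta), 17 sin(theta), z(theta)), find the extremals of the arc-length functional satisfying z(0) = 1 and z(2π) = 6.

Parameterise the cylinder of radius R = 17 as
    r(θ) = (17 cos θ, 17 sin θ, z(θ)).
The arc-length element is
    ds = sqrt(289 + (dz/dθ)^2) dθ,
so the Lagrangian is L = sqrt(289 + z'^2).
L depends on z' only, not on z or θ, so ∂L/∂z = 0 and
    ∂L/∂z' = z' / sqrt(289 + z'^2).
The Euler-Lagrange equation gives
    d/dθ( z' / sqrt(289 + z'^2) ) = 0,
so z' is constant. Integrating once:
    z(θ) = a θ + b,
a helix on the cylinder (a straight line when the cylinder is unrolled). The constants a, b are determined by the endpoint conditions.
With endpoint conditions z(0) = 1 and z(2π) = 6: from z(0) = b we get b = 1, and a·2π + 1 = 6 gives a = 5/(2π), so
    z(θ) = (5/(2π)) θ + 1.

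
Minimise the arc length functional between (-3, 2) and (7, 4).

Arc-length functional: J[y] = ∫ sqrt(1 + (y')^2) dx.
Lagrangian L = sqrt(1 + (y')^2) has no explicit y dependence, so ∂L/∂y = 0 and the Euler-Lagrange equation gives
    d/dx( y' / sqrt(1 + (y')^2) ) = 0  ⇒  y' / sqrt(1 + (y')^2) = const.
Hence y' is constant, so y(x) is affine.
Fitting the endpoints (-3, 2) and (7, 4):
    slope m = (4 − 2) / (7 − (-3)) = 1/5,
    intercept c = 2 − m·(-3) = 13/5.
Extremal: y(x) = (1/5) x + 13/5.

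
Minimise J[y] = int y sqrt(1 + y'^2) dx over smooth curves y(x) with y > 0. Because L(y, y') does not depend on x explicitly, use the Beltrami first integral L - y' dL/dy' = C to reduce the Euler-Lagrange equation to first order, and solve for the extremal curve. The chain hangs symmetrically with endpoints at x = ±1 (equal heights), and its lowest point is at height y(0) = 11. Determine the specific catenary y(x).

The Lagrangian L(y, y') = y sqrt(1 + y'^2) has no explicit x dependence, so the Beltrami identity applies:
    L − y' ∂L/∂y' = C.
Compute ∂L/∂y' = y · y' / sqrt(1 + y'^2). Then
    L − y' ∂L/∂y'
    = y sqrt(1 + y'^2) − y · y'^2 / sqrt(1 + y'^2)
    = y (1 + y'^2 − y'^2) / sqrt(1 + y'^2)
    = y / sqrt(1 + y'^2) = C.
Squaring gives y^2 = C^2 (1 + y'^2), i.e.
    y'^2 = y^2 / C^2 − 1.
Separating variables,
    dy / sqrt(y^2 − C^2) = dx / C,
and integrating gives arccosh(y / C) = (x − a)/C, so
    y(x) = C cosh((x − a)/C),
the catenary. The constants C and a are fixed by the two endpoint conditions (and, for the hanging-chain problem, the length constraint selects C).
Now fit the given data. The endpoints x = ±1 are symmetric at equal height, so the catenary is even about its minimum: a = 0 and y(x) = C cosh(x/C). The lowest point is y(0) = C cosh(0) = C, and we are told y(0) = 11, so C = 11. Therefore
    y(x) = 11 cosh(x/11),
and at the endpoints
    y(±1) = 11 cosh(1/11).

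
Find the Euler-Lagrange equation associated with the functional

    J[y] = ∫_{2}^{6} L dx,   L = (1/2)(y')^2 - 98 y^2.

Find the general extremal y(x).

The Lagrangian is L = (1/2)(y')^2 - 98 y^2.
∂L/∂y = -196y.
∂L/∂y' = y'.
The Euler-Lagrange equation d/dx(∂L/∂y') − ∂L/∂y = 0 becomes:
    y'' + 196 y = 0
General solution: y(x) = A sin(14x) + B cos(14x), where A and B are arbitrary constants fixed by the endpoint conditions.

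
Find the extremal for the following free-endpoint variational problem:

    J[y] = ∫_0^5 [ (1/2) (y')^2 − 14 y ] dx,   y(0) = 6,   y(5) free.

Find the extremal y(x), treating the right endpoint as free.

The Lagrangian L = (1/2) (y')^2 − 14 y gives
    ∂L/∂y = −14,   ∂L/∂y' = y'.
Euler-Lagrange: d/dx(y') − (−14) = 0, i.e. y'' + 14 = 0, so
    y(x) = −(14/2) x^2 + C1 x + C2.
Fixed left endpoint y(0) = 6 ⇒ C2 = 6.
The right endpoint x = 5 is free, so the natural (transversality) condition is ∂L/∂y' |_{x=5} = 0, i.e. y'(5) = 0.
Compute y'(x) = −14 x + C1, so y'(5) = −70 + C1 = 0 ⇒ C1 = 70.
Therefore the extremal is
    y(x) = −7 x^2 + 70 x + 6.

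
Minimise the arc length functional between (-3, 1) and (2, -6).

Arc-length functional: J[y] = ∫ sqrt(1 + (y')^2) dx.
Lagrangian L = sqrt(1 + (y')^2) has no explicit y dependence, so ∂L/∂y = 0 and the Euler-Lagrange equation gives
    d/dx( y' / sqrt(1 + (y')^2) ) = 0  ⇒  y' / sqrt(1 + (y')^2) = const.
Hence y' is constant, so y(x) is affine.
Fitting the endpoints (-3, 1) and (2, -6):
    slope m = ((-6) − 1) / (2 − (-3)) = -7/5,
    intercept c = 1 − m·(-3) = -16/5.
Extremal: y(x) = (-7/5) x - 16/5.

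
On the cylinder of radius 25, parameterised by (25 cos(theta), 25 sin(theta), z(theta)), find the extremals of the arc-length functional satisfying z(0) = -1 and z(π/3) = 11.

Parameterise the cylinder of radius R = 25 as
    r(θ) = (25 cos θ, 25 sin θ, z(θ)).
The arc-length element is
    ds = sqrt(625 + (dz/dθ)^2) dθ,
so the Lagrangian is L = sqrt(625 + z'^2).
L depends on z' only, not on z or θ, so ∂L/∂z = 0 and
    ∂L/∂z' = z' / sqrt(625 + z'^2).
The Euler-Lagrange equation gives
    d/dθ( z' / sqrt(625 + z'^2) ) = 0,
so z' is constant. Integrating once:
    z(θ) = a θ + b,
a helix on the cylinder (a straight line when the cylinder is unrolled). The constants a, b are determined by the endpoint conditions.
With endpoint conditions z(0) = -1 and z(π/3) = 11: from z(0) = b we get b = -1, and a·π/3 + -1 = 11 gives a = 36/π, so
    z(θ) = (36/π) θ − 1.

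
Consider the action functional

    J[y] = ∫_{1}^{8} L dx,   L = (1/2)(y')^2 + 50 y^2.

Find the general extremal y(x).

The Lagrangian is L = (1/2)(y')^2 + 50 y^2.
∂L/∂y = 100y.
∂L/∂y' = y'.
The Euler-Lagrange equation d/dx(∂L/∂y') − ∂L/∂y = 0 becomes:
    y'' - 100 y = 0
General solution: y(x) = A e^(10x) + B e^(-10x), where A and B are arbitrary constants fixed by the endpoint conditions.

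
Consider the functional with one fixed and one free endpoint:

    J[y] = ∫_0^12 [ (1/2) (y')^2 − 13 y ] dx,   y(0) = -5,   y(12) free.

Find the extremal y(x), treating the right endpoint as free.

The Lagrangian L = (1/2) (y')^2 − 13 y gives
    ∂L/∂y = −13,   ∂L/∂y' = y'.
Euler-Lagrange: d/dx(y') − (−13) = 0, i.e. y'' + 13 = 0, so
    y(x) = −(13/2) x^2 + C1 x + C2.
Fixed left endpoint y(0) = -5 ⇒ C2 = -5.
The right endpoint x = 12 is free, so the natural (transversality) condition is ∂L/∂y' |_{x=12} = 0, i.e. y'(12) = 0.
Compute y'(x) = −13 x + C1, so y'(12) = −156 + C1 = 0 ⇒ C1 = 156.
Therefore the extremal is
    y(x) = −(13/2) x^2 + 156 x − 5.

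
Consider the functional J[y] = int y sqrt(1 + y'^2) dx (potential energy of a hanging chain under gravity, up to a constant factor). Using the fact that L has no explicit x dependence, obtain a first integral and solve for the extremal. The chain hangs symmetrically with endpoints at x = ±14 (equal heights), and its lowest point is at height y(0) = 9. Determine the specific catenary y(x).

The Lagrangian L(y, y') = y sqrt(1 + y'^2) has no explicit x dependence, so the Beltrami identity applies:
    L − y' ∂L/∂y' = C.
Compute ∂L/∂y' = y · y' / sqrt(1 + y'^2). Then
    L − y' ∂L/∂y'
    = y sqrt(1 + y'^2) − y · y'^2 / sqrt(1 + y'^2)
    = y (1 + y'^2 − y'^2) / sqrt(1 + y'^2)
    = y / sqrt(1 + y'^2) = C.
Squaring gives y^2 = C^2 (1 + y'^2), i.e.
    y'^2 = y^2 / C^2 − 1.
Separating variables,
    dy / sqrt(y^2 − C^2) = dx / C,
and integrating gives arccosh(y / C) = (x − a)/C, so
    y(x) = C cosh((x − a)/C),
the catenary. The constants C and a are fixed by the two endpoint conditions (and, for the hanging-chain problem, the length constraint selects C).
Now fit the given data. The endpoints x = ±14 are symmetric at equal height, so the catenary is even about its minimum: a = 0 and y(x) = C cosh(x/C). The lowest point is y(0) = C cosh(0) = C, and we are told y(0) = 9, so C = 9. Therefore
    y(x) = 9 cosh(x/9),
and at the endpoints
    y(±14) = 9 cosh(14/9).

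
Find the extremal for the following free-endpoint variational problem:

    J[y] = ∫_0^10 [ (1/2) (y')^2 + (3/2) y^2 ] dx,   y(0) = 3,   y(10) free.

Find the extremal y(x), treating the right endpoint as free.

The Lagrangian L = (1/2) (y')^2 + (3/2) y^2 gives
    ∂L/∂y = 3 y,   ∂L/∂y' = y'.
Euler-Lagrange: y'' − 3 y = 0.
With k = sqrt(3), the general solution is
    y(x) = A cosh(sqrt(3) x) + B sinh(sqrt(3) x).
Fixed left endpoint y(0) = 3 ⇒ A = 3.
The right endpoint x = 10 is free, so the natural (transversality) condition is ∂L/∂y' |_{x=10} = 0, i.e. y'(10) = 0.
Compute y'(x) = A k sinh(k x) + B k cosh(k x), so
    y'(10) = A k sinh(k·10) + B k cosh(k·10) = 0
    ⇒ B = −A tanh(k·10) = − 3 tanh(sqrt(3)·10).
Therefore the extremal is
    y(x) = 3 cosh(sqrt(3) x) − 3 tanh(sqrt(3)·10) sinh(sqrt(3) x).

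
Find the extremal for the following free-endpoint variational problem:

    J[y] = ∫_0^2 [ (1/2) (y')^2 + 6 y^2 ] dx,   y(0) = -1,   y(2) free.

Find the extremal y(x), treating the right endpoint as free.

The Lagrangian L = (1/2) (y')^2 + 6 y^2 gives
    ∂L/∂y = 12 y,   ∂L/∂y' = y'.
Euler-Lagrange: y'' − 12 y = 0.
With k = sqrt(12), the general solution is
    y(x) = A cosh(sqrt(12) x) + B sinh(sqrt(12) x).
Fixed left endpoint y(0) = -1 ⇒ A = -1.
The right endpoint x = 2 is free, so the natural (transversality) condition is ∂L/∂y' |_{x=2} = 0, i.e. y'(2) = 0.
Compute y'(x) = A k sinh(k x) + B k cosh(k x), so
    y'(2) = A k sinh(k·2) + B k cosh(k·2) = 0
    ⇒ B = −A tanh(k·2) = tanh(sqrt(12)·2).
Therefore the extremal is
    y(x) = −cosh(sqrt(12) x) + tanh(sqrt(12)·2) sinh(sqrt(12) x).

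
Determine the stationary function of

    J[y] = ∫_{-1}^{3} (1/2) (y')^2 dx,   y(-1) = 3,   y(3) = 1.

The Lagrangian is L = (1/2) (y')^2.
Compute ∂L/∂y = 0, ∂L/∂y' = y'.
The Euler-Lagrange equation d/dx(∂L/∂y') − ∂L/∂y = 0 reduces to
    y'' = 0.
Its general solution is
    y(x) = A x + B,
with A, B fixed by the endpoint conditions.
Applying the endpoint conditions y(-1) = 3 and y(3) = 1: solve A·-1 + B = 3 and A·3 + B = 1. Subtracting gives A(3 − -1) = 1 − 3, so A = -1/2, and B = 3 − A·-1 = 5/2. Therefore
    y(x) = (-1/2) x + 5/2.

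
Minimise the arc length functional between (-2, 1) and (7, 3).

Arc-length functional: J[y] = ∫ sqrt(1 + (y')^2) dx.
Lagrangian L = sqrt(1 + (y')^2) has no explicit y dependence, so ∂L/∂y = 0 and the Euler-Lagrange equation gives
    d/dx( y' / sqrt(1 + (y')^2) ) = 0  ⇒  y' / sqrt(1 + (y')^2) = const.
Hence y' is constant, so y(x) is affine.
Fitting the endpoints (-2, 1) and (7, 3):
    slope m = (3 − 1) / (7 − (-2)) = 2/9,
    intercept c = 1 − m·(-2) = 13/9.
Extremal: y(x) = (2/9) x + 13/9.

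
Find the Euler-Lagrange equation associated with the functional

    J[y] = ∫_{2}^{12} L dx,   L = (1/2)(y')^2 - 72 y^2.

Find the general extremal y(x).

The Lagrangian is L = (1/2)(y')^2 - 72 y^2.
∂L/∂y = -144y.
∂L/∂y' = y'.
The Euler-Lagrange equation d/dx(∂L/∂y') − ∂L/∂y = 0 becomes:
    y'' + 144 y = 0
General solution: y(x) = A sin(12x) + B cos(12x), where A and B are arbitrary constants fixed by the endpoint conditions.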